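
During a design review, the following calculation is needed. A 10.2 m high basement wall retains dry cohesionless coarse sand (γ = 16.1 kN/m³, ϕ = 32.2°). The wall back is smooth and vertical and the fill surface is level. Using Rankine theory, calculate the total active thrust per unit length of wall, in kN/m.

255 kN/m

K_a = tan²(45° − φ/2) = 0.3047.
P_a = ½ K_a γ H² = 0.5 × 0.3047 × 16.1 × 10.2² = 255.2 kN/m.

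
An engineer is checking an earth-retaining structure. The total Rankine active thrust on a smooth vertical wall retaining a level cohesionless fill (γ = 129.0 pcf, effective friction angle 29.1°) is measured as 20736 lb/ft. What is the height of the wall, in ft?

30.5 ft

K_a = 0.3456. P_a = ½ K_a γ H² ⇒ H = √(2P_a/(K_a γ)).
H = √(2×20736/(0.3456×129.0)) = 30.50 ft.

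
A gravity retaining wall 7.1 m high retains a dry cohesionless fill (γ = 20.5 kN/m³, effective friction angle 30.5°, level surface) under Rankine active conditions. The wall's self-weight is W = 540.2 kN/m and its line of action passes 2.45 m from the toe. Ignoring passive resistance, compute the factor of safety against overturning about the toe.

3.31

K_a = tan²(45° − 30.5°/2) = 0.3267.
P_a = ½K_aγH² = 0.5×0.3267×20.5×7.1² = 168.8 kN/m, acting at H/3 = 2.367 m above the base.
Overturning moment M_o = P_a × H/3 = 168.8 × 2.367 = 399.5.
Resisting moment M_r = W × 2.45 = 540.2 × 2.45 = 1323.
FS_overturning = M_r/M_o = 1323/399.5 = 3.313.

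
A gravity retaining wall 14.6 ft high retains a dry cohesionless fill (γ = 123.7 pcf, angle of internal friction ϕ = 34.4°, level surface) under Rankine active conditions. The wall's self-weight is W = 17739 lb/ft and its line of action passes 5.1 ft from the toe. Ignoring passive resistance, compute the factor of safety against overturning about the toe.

K_a = tan²(45° − 34.4°/2) = 0.2780.
P_a = ½K_aγH² = 0.5×0.2780×123.7×14.6² = 3665 lb/ft, acting at H/3 = 4.867 ft above the base.
Overturning moment M_o = P_a × H/3 = 3665 × 4.867 = 17840.
Resisting moment M_r = W × 5.1 = 17739 × 5.1 = 90470.
FS_overturning = M_r/M_o = 90470/17840 = 5.072.

5.07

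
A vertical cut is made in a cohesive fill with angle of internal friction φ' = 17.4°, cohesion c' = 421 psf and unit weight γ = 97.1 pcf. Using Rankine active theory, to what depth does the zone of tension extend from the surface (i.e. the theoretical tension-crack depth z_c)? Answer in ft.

K_a = tan²(45° − 17.4°/2) = 0.5396; √K_a = 0.7346.
The active pressure is zero where K_a γ z = 2c√K_a, so z_c = 2c/(γ√K_a) = 2×421/(97.1×0.7346) = 11.80 ft.

11.8 ft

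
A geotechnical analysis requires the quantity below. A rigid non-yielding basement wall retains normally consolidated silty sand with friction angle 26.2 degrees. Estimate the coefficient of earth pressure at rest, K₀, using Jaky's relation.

0.558

K₀ = 1 − sin φ' = 1 − sin 26.2° = 0.5585.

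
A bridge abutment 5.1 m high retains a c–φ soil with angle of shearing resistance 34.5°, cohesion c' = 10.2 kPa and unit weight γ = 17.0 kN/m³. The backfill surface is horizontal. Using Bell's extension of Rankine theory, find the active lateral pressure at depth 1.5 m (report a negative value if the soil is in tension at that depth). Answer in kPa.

-3.67 kPa

K_a = (1 − sin φ)/(1 + sin φ) = 0.2768.
σ_a = K_a γ z − 2c√K_a = 0.2768×17.0×1.5 − 2×10.2×0.5261 = -3.674 kPa.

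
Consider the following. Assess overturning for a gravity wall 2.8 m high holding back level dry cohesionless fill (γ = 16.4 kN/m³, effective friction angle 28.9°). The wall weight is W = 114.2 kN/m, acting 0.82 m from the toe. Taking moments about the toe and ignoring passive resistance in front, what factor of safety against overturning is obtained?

K_a = tan²(45° − 28.9°/2) = 0.3484.
P_a = ½K_aγH² = 0.5×0.3484×16.4×2.8² = 22.40 kN/m, acting at H/3 = 0.9333 m above the base.
Overturning moment M_o = P_a × H/3 = 22.40 × 0.9333 = 20.90.
Resisting moment M_r = W × 0.82 = 114.2 × 0.82 = 93.64.
FS_overturning = M_r/M_o = 93.64/20.90 = 4.480.

4.48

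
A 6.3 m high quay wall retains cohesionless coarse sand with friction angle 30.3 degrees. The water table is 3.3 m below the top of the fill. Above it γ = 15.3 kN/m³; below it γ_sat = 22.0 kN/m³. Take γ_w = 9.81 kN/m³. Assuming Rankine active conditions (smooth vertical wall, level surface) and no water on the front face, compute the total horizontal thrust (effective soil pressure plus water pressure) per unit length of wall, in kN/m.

140 kN/m

K_a = tan²(45° − φ/2) = 0.3293.
γ' = 22.0 − 9.81 = 12.19 kN/m³. Depth below WT = 3.0 m.
σ'_h at WT = K_a γ d_w = 16.63 kPa; at base = 16.63 + K_a γ' × 3.0 = 28.67 kPa.
P₁ (0–3.3 m) = ½×16.63×3.3 = 27.44. P₂ (3.3–6.3 m) = ½(16.63+28.67)×3.0 = 67.95.
P_w = ½ γ_w h₂² = 0.5×9.81×3.0² = 44.14. Total = 27.44+67.95+44.14 = 139.5 kN/m.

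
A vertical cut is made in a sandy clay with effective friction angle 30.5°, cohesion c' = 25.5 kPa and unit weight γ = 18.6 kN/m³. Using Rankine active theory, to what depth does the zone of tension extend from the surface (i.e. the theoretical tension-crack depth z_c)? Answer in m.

4.80 m

K_a = tan²(45° − 30.5°/2) = 0.3267; √K_a = 0.5715.
The active pressure is zero where K_a γ z = 2c√K_a, so z_c = 2c/(γ√K_a) = 2×25.5/(18.6×0.5715) = 4.797 m.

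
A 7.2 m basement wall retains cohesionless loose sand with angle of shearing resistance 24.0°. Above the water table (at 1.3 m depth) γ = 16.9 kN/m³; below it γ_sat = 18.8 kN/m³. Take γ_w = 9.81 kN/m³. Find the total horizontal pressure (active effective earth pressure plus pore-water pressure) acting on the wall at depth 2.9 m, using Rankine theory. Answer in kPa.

31.0 kPa

K_a = (1 − sin φ)/(1 + sin φ) = 0.4217.
γ' = 18.8 − 9.81 = 8.990 kN/m³.
Effective vertical stress at 2.9 m: σ'_v = 16.9×1.3 + 8.990×1.60 = 36.35 kPa.
σ'_h = K_a σ'_v = 0.4217 × 36.35 = 15.33 kPa; u = γ_w × 1.60 = 15.70 kPa.
Total σ_h = 15.33 + 15.70 = 31.03 kPa.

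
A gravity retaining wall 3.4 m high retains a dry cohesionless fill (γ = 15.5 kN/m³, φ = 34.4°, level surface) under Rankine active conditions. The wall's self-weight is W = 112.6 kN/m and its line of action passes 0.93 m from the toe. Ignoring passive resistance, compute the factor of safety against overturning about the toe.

3.71

K_a = tan²(45° − 34.4°/2) = 0.2780.
P_a = ½K_aγH² = 0.5×0.2780×15.5×3.4² = 24.90 kN/m, acting at H/3 = 1.133 m above the base.
Overturning moment M_o = P_a × H/3 = 24.90 × 1.133 = 28.23.
Resisting moment M_r = W × 0.93 = 112.6 × 0.93 = 104.7.
FS_overturning = M_r/M_o = 104.7/28.23 = 3.710.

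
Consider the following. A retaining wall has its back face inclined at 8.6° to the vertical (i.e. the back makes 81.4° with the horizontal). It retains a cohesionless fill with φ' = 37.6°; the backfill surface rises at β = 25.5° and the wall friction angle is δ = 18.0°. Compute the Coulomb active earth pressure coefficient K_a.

K_a = sin²(α+φ) / [sin²α · sin(α−δ) · (1 + √{sin(φ+δ)sin(φ−β) / (sin(α−δ)sin(α+β))})²].
With α = 81.4°, φ = 37.6°, δ = 18.0°, β = 25.5°: K_a = 0.4164.

0.416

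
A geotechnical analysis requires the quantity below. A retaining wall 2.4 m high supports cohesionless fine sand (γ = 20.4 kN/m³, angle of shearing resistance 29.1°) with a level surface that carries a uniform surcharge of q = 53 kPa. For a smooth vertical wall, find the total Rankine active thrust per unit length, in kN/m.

K_a = tan²(45° − φ/2) = 0.3456.
Soil triangle: ½ K_a γ H² = 0.5×0.3456×20.4×2.4² = 20.30 kN/m.
Surcharge rectangle: K_a q H = 0.3456×53×2.4 = 43.96 kN/m.
Total = 20.30 + 43.96 = 64.26 kN/m.

64.3 kN/m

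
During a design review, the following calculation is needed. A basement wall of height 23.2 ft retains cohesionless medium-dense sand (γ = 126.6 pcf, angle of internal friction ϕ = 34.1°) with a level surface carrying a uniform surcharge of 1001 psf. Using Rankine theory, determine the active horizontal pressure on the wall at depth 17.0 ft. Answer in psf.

888 psf

K_a = (1 − sin φ)/(1 + sin φ) = 0.2815.
σ_v = γz + q = 126.6 × 17.0 + 1001 = 3153 psf.
σ_h = K_a σ_v = 0.2815 × 3153 = 887.7 psf.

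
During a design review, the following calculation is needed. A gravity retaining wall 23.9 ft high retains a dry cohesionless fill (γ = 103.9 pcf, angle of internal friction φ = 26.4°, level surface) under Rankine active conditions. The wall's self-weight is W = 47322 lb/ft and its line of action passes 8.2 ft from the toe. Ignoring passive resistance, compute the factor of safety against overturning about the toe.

4.27

K_a = tan²(45° − 26.4°/2) = 0.3844.
P_a = ½K_aγH² = 0.5×0.3844×103.9×23.9² = 11410 lb/ft, acting at H/3 = 7.967 ft above the base.
Overturning moment M_o = P_a × H/3 = 11410 × 7.967 = 90880.
Resisting moment M_r = W × 8.2 = 47322 × 8.2 = 388000.
FS_overturning = M_r/M_o = 388000/90880 = 4.270.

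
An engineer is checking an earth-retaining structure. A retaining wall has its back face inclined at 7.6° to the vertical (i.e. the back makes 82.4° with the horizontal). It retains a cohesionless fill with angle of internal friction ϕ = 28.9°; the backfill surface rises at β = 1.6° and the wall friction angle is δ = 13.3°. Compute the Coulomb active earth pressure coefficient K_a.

K_a = sin²(α+φ) / [sin²α · sin(α−δ) · (1 + √{sin(φ+δ)sin(φ−β) / (sin(α−δ)sin(α+β))})²].
With α = 82.4°, φ = 28.9°, δ = 13.3°, β = 1.6°: K_a = 0.3808.

0.381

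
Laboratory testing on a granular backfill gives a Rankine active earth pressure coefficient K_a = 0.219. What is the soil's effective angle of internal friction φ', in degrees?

39.8°

K_a = tan²(45° − φ/2) ⇒ 45° − φ/2 = arctan(√0.219) = 25.08°.
φ = 2(45° − 25.08°) = 39.84°.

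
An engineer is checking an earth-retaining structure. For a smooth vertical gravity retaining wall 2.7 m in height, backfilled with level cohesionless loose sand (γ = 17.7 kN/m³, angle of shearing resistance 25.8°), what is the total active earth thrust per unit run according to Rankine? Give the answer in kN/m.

25.4 kN/m

K_a = tan²(45° − φ/2) = 0.3935.
P_a = ½ K_a γ H² = 0.5 × 0.3935 × 17.7 × 2.7² = 25.39 kN/m.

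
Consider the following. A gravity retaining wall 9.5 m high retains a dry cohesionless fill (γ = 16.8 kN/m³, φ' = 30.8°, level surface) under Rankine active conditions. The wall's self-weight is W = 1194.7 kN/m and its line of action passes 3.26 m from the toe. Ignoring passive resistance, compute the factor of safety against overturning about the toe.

K_a = tan²(45° − 30.8°/2) = 0.3227.
P_a = ½K_aγH² = 0.5×0.3227×16.8×9.5² = 244.6 kN/m, acting at H/3 = 3.167 m above the base.
Overturning moment M_o = P_a × H/3 = 244.6 × 3.167 = 774.7.
Resisting moment M_r = W × 3.26 = 1194.7 × 3.26 = 3895.
FS_overturning = M_r/M_o = 3895/774.7 = 5.027.

5.03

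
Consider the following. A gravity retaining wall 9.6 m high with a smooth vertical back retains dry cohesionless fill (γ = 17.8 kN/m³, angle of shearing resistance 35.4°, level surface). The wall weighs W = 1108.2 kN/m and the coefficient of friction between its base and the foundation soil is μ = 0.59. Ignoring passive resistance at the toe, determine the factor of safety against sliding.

2.99

K_a = tan²(45° − 35.4°/2) = 0.2664.
P_a = ½K_aγH² = 0.5×0.2664×17.8×9.6² = 218.5 kN/m, acting at H/3 = 3.200 m above the base.
FS_sliding = μW / P_a = 0.59×1108.2 / 218.5 = 2.992.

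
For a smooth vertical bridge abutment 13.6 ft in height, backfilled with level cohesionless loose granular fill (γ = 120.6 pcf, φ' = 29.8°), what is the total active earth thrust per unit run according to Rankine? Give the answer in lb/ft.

K_a = tan²(45° − φ/2) = 0.3360.
P_a = ½ K_a γ H² = 0.5 × 0.3360 × 120.6 × 13.6² = 3748 lb/ft.

3750 lb/ft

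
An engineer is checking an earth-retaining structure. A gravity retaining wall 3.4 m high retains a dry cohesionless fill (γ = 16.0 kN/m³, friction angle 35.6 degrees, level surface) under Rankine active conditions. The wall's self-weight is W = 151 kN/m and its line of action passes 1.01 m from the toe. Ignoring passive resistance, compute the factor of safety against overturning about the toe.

5.51

K_a = tan²(45° − 35.6°/2) = 0.2641.
P_a = ½K_aγH² = 0.5×0.2641×16.0×3.4² = 24.43 kN/m, acting at H/3 = 1.133 m above the base.
Overturning moment M_o = P_a × H/3 = 24.43 × 1.133 = 27.68.
Resisting moment M_r = W × 1.01 = 151 × 1.01 = 152.5.
FS_overturning = M_r/M_o = 152.5/27.68 = 5.509.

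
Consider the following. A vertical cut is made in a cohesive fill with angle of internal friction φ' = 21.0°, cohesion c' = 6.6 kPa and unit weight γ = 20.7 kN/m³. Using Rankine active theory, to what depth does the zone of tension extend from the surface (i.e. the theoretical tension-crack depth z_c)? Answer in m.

K_a = tan²(45° − 21.0°/2) = 0.4724; √K_a = 0.6873.
The active pressure is zero where K_a γ z = 2c√K_a, so z_c = 2c/(γ√K_a) = 2×6.6/(20.7×0.6873) = 0.9278 m.

0.928 m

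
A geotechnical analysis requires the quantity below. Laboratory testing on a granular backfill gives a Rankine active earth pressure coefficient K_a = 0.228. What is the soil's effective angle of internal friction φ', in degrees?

39.0°

K_a = tan²(45° − φ/2) ⇒ 45° − φ/2 = arctan(√0.228) = 25.52°.
φ = 2(45° − 25.52°) = 38.95°.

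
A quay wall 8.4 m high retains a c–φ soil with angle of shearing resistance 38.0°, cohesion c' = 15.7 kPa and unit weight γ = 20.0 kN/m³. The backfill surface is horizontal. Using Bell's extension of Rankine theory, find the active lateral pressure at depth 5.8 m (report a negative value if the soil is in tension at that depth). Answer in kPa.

12.3 kPa

K_a = (1 − sin φ)/(1 + sin φ) = 0.2379.
σ_a = K_a γ z − 2c√K_a = 0.2379×20.0×5.8 − 2×15.7×0.4877 = 12.28 kPa.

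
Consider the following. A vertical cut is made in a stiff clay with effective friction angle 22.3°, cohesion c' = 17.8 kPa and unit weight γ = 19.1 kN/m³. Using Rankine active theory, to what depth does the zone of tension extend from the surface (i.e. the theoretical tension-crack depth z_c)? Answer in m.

2.78 m

K_a = tan²(45° − 22.3°/2) = 0.4498; √K_a = 0.6707.
The active pressure is zero where K_a γ z = 2c√K_a, so z_c = 2c/(γ√K_a) = 2×17.8/(19.1×0.6707) = 2.779 m.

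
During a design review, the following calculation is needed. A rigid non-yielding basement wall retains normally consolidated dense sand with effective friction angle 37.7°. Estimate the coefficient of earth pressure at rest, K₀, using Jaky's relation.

K₀ = 1 − sin φ' = 1 − sin 37.7° = 0.3885.

0.388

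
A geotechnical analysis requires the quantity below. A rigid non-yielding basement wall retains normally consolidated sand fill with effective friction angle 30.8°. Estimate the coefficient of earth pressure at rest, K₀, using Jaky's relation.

0.488

K₀ = 1 − sin φ' = 1 − sin 30.8° = 0.4880.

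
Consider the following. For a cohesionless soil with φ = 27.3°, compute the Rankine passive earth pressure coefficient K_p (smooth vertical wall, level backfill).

2.69

K_p = (1 + sin φ)/(1 − sin φ) = tan²(45° + 27.3°/2) = 2.694.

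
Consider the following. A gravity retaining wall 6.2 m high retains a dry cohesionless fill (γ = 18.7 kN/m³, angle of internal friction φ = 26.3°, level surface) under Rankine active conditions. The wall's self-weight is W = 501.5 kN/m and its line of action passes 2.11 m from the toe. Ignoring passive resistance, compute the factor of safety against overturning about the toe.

3.69

K_a = tan²(45° − 26.3°/2) = 0.3859.
P_a = ½K_aγH² = 0.5×0.3859×18.7×6.2² = 138.7 kN/m, acting at H/3 = 2.067 m above the base.
Overturning moment M_o = P_a × H/3 = 138.7 × 2.067 = 286.7.
Resisting moment M_r = W × 2.11 = 501.5 × 2.11 = 1058.
FS_overturning = M_r/M_o = 1058/286.7 = 3.691.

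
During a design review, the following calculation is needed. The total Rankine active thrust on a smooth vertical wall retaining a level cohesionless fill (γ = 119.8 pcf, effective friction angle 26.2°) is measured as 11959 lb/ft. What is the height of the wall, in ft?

22.7 ft

K_a = 0.3874. P_a = ½ K_a γ H² ⇒ H = √(2P_a/(K_a γ)).
H = √(2×11959/(0.3874×119.8)) = 22.70 ft.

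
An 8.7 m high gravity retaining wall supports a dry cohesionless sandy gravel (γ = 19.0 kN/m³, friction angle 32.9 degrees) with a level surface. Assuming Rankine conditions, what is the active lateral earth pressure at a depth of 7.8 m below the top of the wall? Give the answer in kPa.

K_a = (1 − sin φ)/(1 + sin φ) = 0.2960.
σ_h = K_a γ z = 0.2960 × 19.0 × 7.8 = 43.87 kPa.

43.9 kPa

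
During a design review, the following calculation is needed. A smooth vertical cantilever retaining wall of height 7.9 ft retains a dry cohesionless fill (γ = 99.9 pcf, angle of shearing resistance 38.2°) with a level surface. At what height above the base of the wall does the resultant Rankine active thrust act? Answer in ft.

2.63 ft

K_a = 0.2358.
The pressure distribution is triangular, so the resultant acts at H/3 above the base = 7.9/3 = 2.633 ft.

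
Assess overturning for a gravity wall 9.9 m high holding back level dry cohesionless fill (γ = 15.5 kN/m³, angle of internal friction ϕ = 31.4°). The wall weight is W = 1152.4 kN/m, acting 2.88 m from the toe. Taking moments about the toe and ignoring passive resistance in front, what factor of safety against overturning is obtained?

4.20

K_a = tan²(45° − 31.4°/2) = 0.3149.
P_a = ½K_aγH² = 0.5×0.3149×15.5×9.9² = 239.2 kN/m, acting at H/3 = 3.300 m above the base.
Overturning moment M_o = P_a × H/3 = 239.2 × 3.300 = 789.4.
Resisting moment M_r = W × 2.88 = 1152.4 × 2.88 = 3319.
FS_overturning = M_r/M_o = 3319/789.4 = 4.205.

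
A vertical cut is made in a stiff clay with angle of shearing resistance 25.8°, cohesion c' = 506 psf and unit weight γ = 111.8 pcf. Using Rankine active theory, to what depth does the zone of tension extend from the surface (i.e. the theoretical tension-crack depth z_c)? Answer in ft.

K_a = tan²(45° − 25.8°/2) = 0.3935; √K_a = 0.6273.
The active pressure is zero where K_a γ z = 2c√K_a, so z_c = 2c/(γ√K_a) = 2×506/(111.8×0.6273) = 14.43 ft.

14.4 ft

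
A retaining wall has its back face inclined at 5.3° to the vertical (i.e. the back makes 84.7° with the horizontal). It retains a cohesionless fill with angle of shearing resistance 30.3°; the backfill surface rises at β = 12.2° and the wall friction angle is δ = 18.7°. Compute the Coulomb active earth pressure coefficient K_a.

K_a = sin²(α+φ) / [sin²α · sin(α−δ) · (1 + √{sin(φ+δ)sin(φ−β) / (sin(α−δ)sin(α+β))})²].
With α = 84.7°, φ = 30.3°, δ = 18.7°, β = 12.2°: K_a = 0.3985.

0.399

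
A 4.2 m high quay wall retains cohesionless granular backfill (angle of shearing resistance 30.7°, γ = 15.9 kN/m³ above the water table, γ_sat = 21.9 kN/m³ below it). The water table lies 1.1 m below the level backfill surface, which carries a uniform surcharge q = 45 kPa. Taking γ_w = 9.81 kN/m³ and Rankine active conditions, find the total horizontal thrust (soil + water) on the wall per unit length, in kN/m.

K_a = tan²(45° − φ/2) = 0.3240.
γ' = 21.9 − 9.81 = 12.09 kN/m³. h₂ = H − d_w = 3.1 m.
σ'_h: at surface K_a·q = 14.58; at WT K_a(q+γd_w) = 20.25; at base K_a(q+γd_w+γ'h₂) = 32.39 kPa.
P₁ = ½(14.58+20.25)×1.1 = 19.16; P₂ = ½(20.25+32.39)×3.1 = 81.59; P_w = ½γ_w h₂² = 47.14.
Total = 19.16+81.59+47.14 = 147.9 kN/m.

148 kN/m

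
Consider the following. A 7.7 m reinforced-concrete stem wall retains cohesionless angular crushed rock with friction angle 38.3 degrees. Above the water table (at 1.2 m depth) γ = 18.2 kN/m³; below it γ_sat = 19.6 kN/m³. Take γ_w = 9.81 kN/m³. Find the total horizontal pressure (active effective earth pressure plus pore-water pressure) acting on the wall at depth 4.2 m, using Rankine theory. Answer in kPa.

41.5 kPa

K_a = (1 − sin φ)/(1 + sin φ) = 0.2347.
γ' = 19.6 − 9.81 = 9.790 kN/m³.
Effective vertical stress at 4.2 m: σ'_v = 18.2×1.2 + 9.790×3.00 = 51.21 kPa.
σ'_h = K_a σ'_v = 0.2347 × 51.21 = 12.02 kPa; u = γ_w × 3.00 = 29.43 kPa.
Total σ_h = 12.02 + 29.43 = 41.45 kPa.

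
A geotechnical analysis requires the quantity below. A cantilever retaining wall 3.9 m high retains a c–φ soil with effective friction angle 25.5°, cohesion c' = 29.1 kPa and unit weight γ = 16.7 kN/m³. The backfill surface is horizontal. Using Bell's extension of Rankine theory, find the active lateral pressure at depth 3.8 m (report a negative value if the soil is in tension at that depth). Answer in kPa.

-11.5 kPa

K_a = (1 − sin φ)/(1 + sin φ) = 0.3981.
σ_a = K_a γ z − 2c√K_a = 0.3981×16.7×3.8 − 2×29.1×0.6310 = -11.46 kPa.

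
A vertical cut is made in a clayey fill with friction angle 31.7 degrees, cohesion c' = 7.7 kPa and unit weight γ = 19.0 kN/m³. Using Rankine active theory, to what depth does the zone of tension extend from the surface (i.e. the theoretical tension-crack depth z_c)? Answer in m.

K_a = tan²(45° − 31.7°/2) = 0.3111; √K_a = 0.5577.
The active pressure is zero where K_a γ z = 2c√K_a, so z_c = 2c/(γ√K_a) = 2×7.7/(19.0×0.5577) = 1.453 m.

1.45 m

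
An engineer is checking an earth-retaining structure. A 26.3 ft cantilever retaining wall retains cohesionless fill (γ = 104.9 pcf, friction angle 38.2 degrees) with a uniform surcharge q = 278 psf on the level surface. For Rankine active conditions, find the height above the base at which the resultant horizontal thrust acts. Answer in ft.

K_a = 0.2358.
Triangular part P₁ = ½K_aγH² = 8554 at H/3 = 8.767 ft; rectangular part P₂ = K_a q H = 1724 at H/2 = 13.15 ft.
ȳ = (P₁·8.767 + P₂·13.15)/(P₁+P₂) = 9.502 ft.

9.50 ft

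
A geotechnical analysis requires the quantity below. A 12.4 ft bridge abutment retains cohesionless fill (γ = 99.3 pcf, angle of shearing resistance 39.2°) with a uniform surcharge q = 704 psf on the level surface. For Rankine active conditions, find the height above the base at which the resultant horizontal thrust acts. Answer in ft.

K_a = 0.2255.
Triangular part P₁ = ½K_aγH² = 1721 at H/3 = 4.133 ft; rectangular part P₂ = K_a q H = 1968 at H/2 = 6.200 ft.
ȳ = (P₁·4.133 + P₂·6.200)/(P₁+P₂) = 5.236 ft.

5.24 ft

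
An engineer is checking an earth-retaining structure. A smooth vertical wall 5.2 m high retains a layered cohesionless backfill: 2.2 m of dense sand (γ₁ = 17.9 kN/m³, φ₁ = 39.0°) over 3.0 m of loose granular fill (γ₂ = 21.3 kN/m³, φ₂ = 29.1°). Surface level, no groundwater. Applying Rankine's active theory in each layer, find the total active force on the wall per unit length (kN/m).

83.8 kN/m

K_a1 = tan²(45°−39.0°/2) = 0.2275; K_a2 = tan²(45°−29.1°/2) = 0.3456.
Layer 1: σ at base = K_a1 γ₁ h₁ = 8.959 kPa; P₁ = ½×8.959×2.2 = 9.855.
Layer 2: σ_v at top = γ₁h₁ = 39.38; σ_h top = K_a2×39.38 = 13.61; σ_h base = K_a2×(39.38+21.3×3.0) = 35.69.
P₂ = ½(13.61+35.69)×3.0 = 73.95. Total P_a = 9.855+73.95 = 83.81 kN/m.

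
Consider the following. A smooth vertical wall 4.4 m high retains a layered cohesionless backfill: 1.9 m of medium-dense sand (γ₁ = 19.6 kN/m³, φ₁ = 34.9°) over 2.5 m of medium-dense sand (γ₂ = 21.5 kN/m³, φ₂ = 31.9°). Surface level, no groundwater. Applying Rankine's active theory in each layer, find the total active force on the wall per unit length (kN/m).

59.1 kN/m

K_a1 = tan²(45°−34.9°/2) = 0.2721; K_a2 = tan²(45°−31.9°/2) = 0.3085.
Layer 1: σ at base = K_a1 γ₁ h₁ = 10.13 kPa; P₁ = ½×10.13×1.9 = 9.628.
Layer 2: σ_v at top = γ₁h₁ = 37.24; σ_h top = K_a2×37.24 = 11.49; σ_h base = K_a2×(37.24+21.5×2.5) = 28.07.
P₂ = ½(11.49+28.07)×2.5 = 49.45. Total P_a = 9.628+49.45 = 59.08 kN/m.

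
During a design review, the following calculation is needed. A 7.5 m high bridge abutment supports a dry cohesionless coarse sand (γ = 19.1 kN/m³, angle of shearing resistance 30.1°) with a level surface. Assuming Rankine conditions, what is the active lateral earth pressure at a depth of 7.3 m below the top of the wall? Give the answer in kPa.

46.3 kPa

K_a = (1 − sin φ)/(1 + sin φ) = 0.3320.
σ_h = K_a γ z = 0.3320 × 19.1 × 7.3 = 46.29 kPa.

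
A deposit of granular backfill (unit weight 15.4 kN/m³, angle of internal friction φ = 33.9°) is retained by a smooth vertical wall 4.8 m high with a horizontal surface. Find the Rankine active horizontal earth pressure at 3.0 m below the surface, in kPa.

K_a = (1 − sin φ)/(1 + sin φ) = 0.2839.
σ_h = K_a γ z = 0.2839 × 15.4 × 3.0 = 13.12 kPa.

13.1 kPa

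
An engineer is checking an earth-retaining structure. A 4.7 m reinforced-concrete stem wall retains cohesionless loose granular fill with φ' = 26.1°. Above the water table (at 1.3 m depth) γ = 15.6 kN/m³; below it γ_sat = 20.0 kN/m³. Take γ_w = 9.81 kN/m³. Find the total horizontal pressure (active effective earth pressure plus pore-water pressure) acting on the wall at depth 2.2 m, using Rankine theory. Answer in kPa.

K_a = (1 − sin φ)/(1 + sin φ) = 0.3889.
γ' = 20.0 − 9.81 = 10.19 kN/m³.
Effective vertical stress at 2.2 m: σ'_v = 15.6×1.3 + 10.19×0.900 = 29.45 kPa.
σ'_h = K_a σ'_v = 0.3889 × 29.45 = 11.45 kPa; u = γ_w × 0.900 = 8.829 kPa.
Total σ_h = 11.45 + 8.829 = 20.28 kPa.

20.3 kPa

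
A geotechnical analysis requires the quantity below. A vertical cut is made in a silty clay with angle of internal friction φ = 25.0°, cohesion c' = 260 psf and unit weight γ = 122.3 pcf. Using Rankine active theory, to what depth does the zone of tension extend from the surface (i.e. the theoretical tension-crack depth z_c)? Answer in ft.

6.67 ft

K_a = tan²(45° − 25.0°/2) = 0.4059; √K_a = 0.6371.
The active pressure is zero where K_a γ z = 2c√K_a, so z_c = 2c/(γ√K_a) = 2×260/(122.3×0.6371) = 6.674 ft.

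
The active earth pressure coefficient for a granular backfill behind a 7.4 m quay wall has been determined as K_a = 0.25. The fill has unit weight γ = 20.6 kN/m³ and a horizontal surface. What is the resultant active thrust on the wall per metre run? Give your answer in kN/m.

P = ½ K_a γ H² = 0.5 × 0.25 × 20.6 × 7.4² = 141.0 kN/m.

141 kN/m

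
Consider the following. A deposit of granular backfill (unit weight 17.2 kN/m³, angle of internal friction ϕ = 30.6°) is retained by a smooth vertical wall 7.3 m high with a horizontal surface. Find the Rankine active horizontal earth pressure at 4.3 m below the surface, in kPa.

K_a = (1 − sin φ)/(1 + sin φ) = 0.3253.
σ_h = K_a γ z = 0.3253 × 17.2 × 4.3 = 24.06 kPa.

24.1 kPa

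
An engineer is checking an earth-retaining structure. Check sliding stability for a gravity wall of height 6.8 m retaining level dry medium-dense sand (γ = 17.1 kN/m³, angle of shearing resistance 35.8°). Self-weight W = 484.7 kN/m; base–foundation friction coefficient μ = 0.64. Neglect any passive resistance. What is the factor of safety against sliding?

3.00

K_a = tan²(45° − 35.8°/2) = 0.2619.
P_a = ½K_aγH² = 0.5×0.2619×17.1×6.8² = 103.5 kN/m, acting at H/3 = 2.267 m above the base.
FS_sliding = μW / P_a = 0.64×484.7 / 103.5 = 2.996.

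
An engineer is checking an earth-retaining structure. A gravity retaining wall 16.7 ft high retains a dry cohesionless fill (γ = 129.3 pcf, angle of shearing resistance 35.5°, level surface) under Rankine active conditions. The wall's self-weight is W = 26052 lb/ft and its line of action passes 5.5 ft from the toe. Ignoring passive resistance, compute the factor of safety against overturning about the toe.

5.38

K_a = tan²(45° − 35.5°/2) = 0.2653.
P_a = ½K_aγH² = 0.5×0.2653×129.3×16.7² = 4783 lb/ft, acting at H/3 = 5.567 ft above the base.
Overturning moment M_o = P_a × H/3 = 4783 × 5.567 = 26620.
Resisting moment M_r = W × 5.5 = 26052 × 5.5 = 143300.
FS_overturning = M_r/M_o = 143300/26620 = 5.382.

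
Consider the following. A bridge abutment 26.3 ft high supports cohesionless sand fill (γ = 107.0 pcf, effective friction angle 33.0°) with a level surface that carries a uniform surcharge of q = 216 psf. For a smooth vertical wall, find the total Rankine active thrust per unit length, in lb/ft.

K_a = tan²(45° − φ/2) = 0.2948.
Soil triangle: ½ K_a γ H² = 0.5×0.2948×107.0×26.3² = 10910 lb/ft.
Surcharge rectangle: K_a q H = 0.2948×216×26.3 = 1675 lb/ft.
Total = 10910 + 1675 = 12580 lb/ft.

12600 lb/ft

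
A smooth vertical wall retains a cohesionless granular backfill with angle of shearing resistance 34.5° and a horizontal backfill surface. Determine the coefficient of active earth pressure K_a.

0.277

K_a = tan²(45° − φ/2) = tan²(27.75°) = 0.2768.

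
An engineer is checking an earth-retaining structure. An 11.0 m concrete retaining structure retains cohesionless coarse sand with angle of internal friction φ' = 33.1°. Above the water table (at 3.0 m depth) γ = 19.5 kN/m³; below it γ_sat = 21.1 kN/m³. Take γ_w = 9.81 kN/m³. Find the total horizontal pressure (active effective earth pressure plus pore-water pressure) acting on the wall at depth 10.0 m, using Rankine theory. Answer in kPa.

K_a = (1 − sin φ)/(1 + sin φ) = 0.2936.
γ' = 21.1 − 9.81 = 11.29 kN/m³.
Effective vertical stress at 10.0 m: σ'_v = 19.5×3.0 + 11.29×7.00 = 137.5 kPa.
σ'_h = K_a σ'_v = 0.2936 × 137.5 = 40.38 kPa; u = γ_w × 7.00 = 68.67 kPa.
Total σ_h = 40.38 + 68.67 = 109.0 kPa.

109 kPa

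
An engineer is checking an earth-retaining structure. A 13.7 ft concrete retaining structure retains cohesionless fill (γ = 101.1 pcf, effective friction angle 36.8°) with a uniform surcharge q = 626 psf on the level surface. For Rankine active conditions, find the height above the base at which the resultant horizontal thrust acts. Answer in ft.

K_a = 0.2508.
Triangular part P₁ = ½K_aγH² = 2379 at H/3 = 4.567 ft; rectangular part P₂ = K_a q H = 2151 at H/2 = 6.850 ft.
ȳ = (P₁·4.567 + P₂·6.850)/(P₁+P₂) = 5.651 ft.

5.65 ft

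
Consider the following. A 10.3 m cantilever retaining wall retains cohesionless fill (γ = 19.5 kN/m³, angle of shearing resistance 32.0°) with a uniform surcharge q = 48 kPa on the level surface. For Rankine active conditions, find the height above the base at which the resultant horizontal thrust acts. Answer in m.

3.99 m

K_a = 0.3073.
Triangular part P₁ = ½K_aγH² = 317.8 at H/3 = 3.433 m; rectangular part P₂ = K_a q H = 151.9 at H/2 = 5.150 m.
ȳ = (P₁·3.433 + P₂·5.150)/(P₁+P₂) = 3.988 m.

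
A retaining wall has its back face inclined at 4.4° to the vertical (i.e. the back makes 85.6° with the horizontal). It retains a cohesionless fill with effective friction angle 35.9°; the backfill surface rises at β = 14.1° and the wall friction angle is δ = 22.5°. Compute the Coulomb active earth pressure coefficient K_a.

0.320

K_a = sin²(α+φ) / [sin²α · sin(α−δ) · (1 + √{sin(φ+δ)sin(φ−β) / (sin(α−δ)sin(α+β))})²].
With α = 85.6°, φ = 35.9°, δ = 22.5°, β = 14.1°: K_a = 0.3204.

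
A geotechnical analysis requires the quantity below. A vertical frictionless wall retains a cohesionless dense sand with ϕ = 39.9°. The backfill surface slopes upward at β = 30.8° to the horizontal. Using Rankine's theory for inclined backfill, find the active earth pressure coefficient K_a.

0.326

K_a = cos β · (cos β − √(cos²β − cos²φ)) / (cos β + √(cos²β − cos²φ)).
cos β = 0.8590, cos φ = 0.7672, √(cos²β − cos²φ) = 0.3864.
K_a = 0.8590 × (0.8590 − 0.3864)/(0.8590 + 0.3864) = 0.3260.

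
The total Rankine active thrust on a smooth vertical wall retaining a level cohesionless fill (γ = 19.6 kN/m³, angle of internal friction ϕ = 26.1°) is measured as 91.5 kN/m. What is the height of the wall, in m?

K_a = 0.3889. P_a = ½ K_a γ H² ⇒ H = √(2P_a/(K_a γ)).
H = √(2×91.5/(0.3889×19.6)) = 4.900 m.

4.90 m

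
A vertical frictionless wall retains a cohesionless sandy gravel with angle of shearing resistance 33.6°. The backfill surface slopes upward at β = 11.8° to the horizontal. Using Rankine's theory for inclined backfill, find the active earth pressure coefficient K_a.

0.305

K_a = cos β · (cos β − √(cos²β − cos²φ)) / (cos β + √(cos²β − cos²φ)).
cos β = 0.9789, cos φ = 0.8329, √(cos²β − cos²φ) = 0.5142.
K_a = 0.9789 × (0.9789 − 0.5142)/(0.9789 + 0.5142) = 0.3046.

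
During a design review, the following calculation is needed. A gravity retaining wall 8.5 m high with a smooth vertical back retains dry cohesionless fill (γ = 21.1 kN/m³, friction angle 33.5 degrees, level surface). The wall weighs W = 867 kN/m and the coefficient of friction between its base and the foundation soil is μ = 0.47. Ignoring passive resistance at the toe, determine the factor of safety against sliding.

K_a = tan²(45° − 33.5°/2) = 0.2887.
P_a = ½K_aγH² = 0.5×0.2887×21.1×8.5² = 220.1 kN/m, acting at H/3 = 2.833 m above the base.
FS_sliding = μW / P_a = 0.47×867 / 220.1 = 1.852.

1.85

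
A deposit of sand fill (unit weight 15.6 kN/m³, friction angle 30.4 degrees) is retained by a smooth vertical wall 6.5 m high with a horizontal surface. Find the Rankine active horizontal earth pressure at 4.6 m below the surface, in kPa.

23.5 kPa

K_a = (1 − sin φ)/(1 + sin φ) = 0.3280.
σ_h = K_a γ z = 0.3280 × 15.6 × 4.6 = 23.54 kPa.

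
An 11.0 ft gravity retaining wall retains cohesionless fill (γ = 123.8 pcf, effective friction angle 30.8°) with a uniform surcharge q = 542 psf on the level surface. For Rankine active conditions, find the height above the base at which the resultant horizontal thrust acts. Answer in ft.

4.48 ft

K_a = 0.3227.
Triangular part P₁ = ½K_aγH² = 2417 at H/3 = 3.667 ft; rectangular part P₂ = K_a q H = 1924 at H/2 = 5.500 ft.
ȳ = (P₁·3.667 + P₂·5.500)/(P₁+P₂) = 4.479 ft.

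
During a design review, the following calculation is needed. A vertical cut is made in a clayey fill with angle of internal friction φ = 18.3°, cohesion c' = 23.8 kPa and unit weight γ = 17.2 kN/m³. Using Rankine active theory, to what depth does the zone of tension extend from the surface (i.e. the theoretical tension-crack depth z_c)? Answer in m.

3.83 m

K_a = tan²(45° − 18.3°/2) = 0.5221; √K_a = 0.7226.
The active pressure is zero where K_a γ z = 2c√K_a, so z_c = 2c/(γ√K_a) = 2×23.8/(17.2×0.7226) = 3.830 m.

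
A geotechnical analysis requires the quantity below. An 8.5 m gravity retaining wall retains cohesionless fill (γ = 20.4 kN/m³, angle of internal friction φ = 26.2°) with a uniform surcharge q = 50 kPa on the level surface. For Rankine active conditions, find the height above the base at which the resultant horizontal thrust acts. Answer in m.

K_a = 0.3874.
Triangular part P₁ = ½K_aγH² = 285.5 at H/3 = 2.833 m; rectangular part P₂ = K_a q H = 164.7 at H/2 = 4.250 m.
ȳ = (P₁·2.833 + P₂·4.250)/(P₁+P₂) = 3.351 m.

3.35 m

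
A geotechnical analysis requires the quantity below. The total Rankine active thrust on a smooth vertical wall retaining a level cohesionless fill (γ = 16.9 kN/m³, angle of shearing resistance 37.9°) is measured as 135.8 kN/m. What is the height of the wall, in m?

K_a = 0.2389. P_a = ½ K_a γ H² ⇒ H = √(2P_a/(K_a γ)).
H = √(2×135.8/(0.2389×16.9)) = 8.201 m.

8.20 m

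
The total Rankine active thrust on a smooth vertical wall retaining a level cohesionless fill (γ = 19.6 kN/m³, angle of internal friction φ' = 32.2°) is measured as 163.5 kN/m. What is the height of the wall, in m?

7.40 m

K_a = 0.3047. P_a = ½ K_a γ H² ⇒ H = √(2P_a/(K_a γ)).
H = √(2×163.5/(0.3047×19.6)) = 7.399 m.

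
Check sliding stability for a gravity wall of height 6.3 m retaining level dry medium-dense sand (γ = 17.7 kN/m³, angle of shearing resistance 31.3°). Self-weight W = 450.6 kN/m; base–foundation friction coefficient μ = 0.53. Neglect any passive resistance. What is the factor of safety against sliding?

K_a = tan²(45° − 31.3°/2) = 0.3162.
P_a = ½K_aγH² = 0.5×0.3162×17.7×6.3² = 111.1 kN/m, acting at H/3 = 2.100 m above the base.
FS_sliding = μW / P_a = 0.53×450.6 / 111.1 = 2.150.

2.15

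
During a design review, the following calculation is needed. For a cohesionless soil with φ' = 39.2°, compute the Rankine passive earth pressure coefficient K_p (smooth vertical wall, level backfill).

K_p = (1 + sin φ)/(1 − sin φ) = tan²(45° + 39.2°/2) = 4.435.

4.44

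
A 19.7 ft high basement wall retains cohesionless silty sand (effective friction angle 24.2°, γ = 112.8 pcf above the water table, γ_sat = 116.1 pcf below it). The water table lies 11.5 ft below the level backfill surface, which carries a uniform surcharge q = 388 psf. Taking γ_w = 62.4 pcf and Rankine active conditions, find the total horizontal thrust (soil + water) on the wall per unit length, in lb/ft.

K_a = tan²(45° − φ/2) = 0.4185.
γ' = 116.1 − 62.4 = 53.70 pcf. h₂ = H − d_w = 8.2 ft.
σ'_h: at surface K_a·q = 162.4; at WT K_a(q+γd_w) = 705.3; at base K_a(q+γd_w+γ'h₂) = 889.6 psf.
P₁ = ½(162.4+705.3)×11.5 = 4989; P₂ = ½(705.3+889.6)×8.2 = 6539; P_w = ½γ_w h₂² = 2098.
Total = 4989+6539+2098 = 13630 lb/ft.

13600 lb/ft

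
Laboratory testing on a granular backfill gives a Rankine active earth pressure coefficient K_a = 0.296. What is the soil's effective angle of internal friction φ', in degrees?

32.9°

K_a = tan²(45° − φ/2) ⇒ 45° − φ/2 = arctan(√0.296) = 28.55°.
φ = 2(45° − 28.55°) = 32.90°.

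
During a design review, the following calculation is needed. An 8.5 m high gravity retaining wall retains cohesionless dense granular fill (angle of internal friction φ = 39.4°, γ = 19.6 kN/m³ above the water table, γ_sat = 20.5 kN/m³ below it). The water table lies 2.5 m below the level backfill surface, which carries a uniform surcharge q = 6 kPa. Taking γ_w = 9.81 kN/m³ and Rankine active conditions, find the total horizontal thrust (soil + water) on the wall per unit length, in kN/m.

K_a = tan²(45° − φ/2) = 0.2234.
γ' = 20.5 − 9.81 = 10.69 kN/m³. h₂ = H − d_w = 6.0 m.
σ'_h: at surface K_a·q = 1.341; at WT K_a(q+γd_w) = 12.29; at base K_a(q+γd_w+γ'h₂) = 26.62 kPa.
P₁ = ½(1.341+12.29)×2.5 = 17.04; P₂ = ½(12.29+26.62)×6.0 = 116.7; P_w = ½γ_w h₂² = 176.6.
Total = 17.04+116.7+176.6 = 310.3 kN/m.

310 kN/m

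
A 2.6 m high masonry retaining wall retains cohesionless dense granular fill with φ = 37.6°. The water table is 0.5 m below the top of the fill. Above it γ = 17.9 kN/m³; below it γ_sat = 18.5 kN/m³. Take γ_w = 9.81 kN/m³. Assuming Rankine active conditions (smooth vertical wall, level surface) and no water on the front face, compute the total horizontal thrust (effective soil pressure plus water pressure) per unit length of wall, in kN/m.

31.4 kN/m

K_a = tan²(45° − φ/2) = 0.2421.
γ' = 18.5 − 9.81 = 8.690 kN/m³. Depth below WT = 2.1 m.
σ'_h at WT = K_a γ d_w = 2.167 kPa; at base = 2.167 + K_a γ' × 2.1 = 6.586 kPa.
P₁ (0–0.5 m) = ½×2.167×0.5 = 0.5418. P₂ (0.5–2.6 m) = ½(2.167+6.586)×2.1 = 9.190.
P_w = ½ γ_w h₂² = 0.5×9.81×2.1² = 21.63. Total = 0.5418+9.190+21.63 = 31.36 kN/m.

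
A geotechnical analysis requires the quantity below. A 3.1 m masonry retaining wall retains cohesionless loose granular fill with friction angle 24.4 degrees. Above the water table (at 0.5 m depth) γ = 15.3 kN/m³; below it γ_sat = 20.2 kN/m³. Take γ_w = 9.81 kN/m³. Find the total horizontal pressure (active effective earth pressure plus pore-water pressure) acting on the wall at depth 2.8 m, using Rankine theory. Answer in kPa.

K_a = (1 − sin φ)/(1 + sin φ) = 0.4153.
γ' = 20.2 − 9.81 = 10.39 kN/m³.
Effective vertical stress at 2.8 m: σ'_v = 15.3×0.5 + 10.39×2.30 = 31.55 kPa.
σ'_h = K_a σ'_v = 0.4153 × 31.55 = 13.10 kPa; u = γ_w × 2.30 = 22.56 kPa.
Total σ_h = 13.10 + 22.56 = 35.67 kPa.

35.7 kPa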